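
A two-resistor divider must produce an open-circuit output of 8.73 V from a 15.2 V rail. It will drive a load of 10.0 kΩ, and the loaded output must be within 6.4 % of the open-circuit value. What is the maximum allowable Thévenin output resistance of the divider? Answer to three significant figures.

R_th ≤ 684 Ω

Loading drop = R_th/(R_th + R_L) ≤ 0.0640, so R_th ≤ R_L · ε/(1−ε) = 10.0 kΩ × 0.0640/0.9360 = 684 Ω.
(Any R1, R2 with R2/(R1+R2) = 0.574 and R1‖R2 ≤ 684 Ω will meet the spec.)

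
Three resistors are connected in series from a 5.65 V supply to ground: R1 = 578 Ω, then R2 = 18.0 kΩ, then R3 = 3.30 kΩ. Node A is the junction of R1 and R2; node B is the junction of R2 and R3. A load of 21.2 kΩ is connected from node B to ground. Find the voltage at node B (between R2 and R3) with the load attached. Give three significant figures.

V ≈ 0.753 V

At node B, R3 is in parallel with the load: R3‖R_L = 2856 Ω.
Below node A the resistance is R2 + (R3‖R_L) = 20860 Ω, so V_A = 5.65 × 20860/21430 = 5.498 V.
Then V_B = V_A × (R3‖R_L)/(R2 + R3‖R_L) = 5.498 × 2856/20860 = 0.753 V.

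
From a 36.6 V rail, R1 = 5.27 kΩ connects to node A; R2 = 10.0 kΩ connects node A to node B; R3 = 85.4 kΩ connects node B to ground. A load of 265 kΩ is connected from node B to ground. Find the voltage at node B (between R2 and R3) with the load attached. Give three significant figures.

V ≈ 29.6 V

At node B, R3 is in parallel with the load: R3‖R_L = 64.59 kΩ.
Below node A the resistance is R2 + (R3‖R_L) = 74.59 kΩ, so V_A = 36.6 × 74.59/79.86 = 34.18 V.
Then V_B = V_A × (R3‖R_L)/(R2 + R3‖R_L) = 34.18 × 64.59/74.59 = 29.6 V.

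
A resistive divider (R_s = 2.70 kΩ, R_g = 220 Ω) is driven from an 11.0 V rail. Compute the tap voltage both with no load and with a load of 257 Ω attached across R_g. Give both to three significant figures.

Open-circuit: V = 11.0 × 220/(2700 + 220) = 0.829 V.
With the load, R_g becomes R_g‖R_L = 118.5 Ω, so V = 11.0 × 118.5/2819 = 0.463 V.

Unloaded: 0.829 V; loaded: 0.463 V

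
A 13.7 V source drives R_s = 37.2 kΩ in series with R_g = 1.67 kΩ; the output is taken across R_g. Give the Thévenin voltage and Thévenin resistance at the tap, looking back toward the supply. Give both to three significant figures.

V_th is the open-circuit tap voltage: 13.7 × 1.67/(37.2 + 1.67) = 0.589 V.
With the supply zeroed, R_s and R_g appear in parallel from the tap: R_th = R_s‖R_g = (37.2 × 1.67)/38.87 = 1.60 kΩ.

V_th = 0.589 V, R_th = 1.60 kΩ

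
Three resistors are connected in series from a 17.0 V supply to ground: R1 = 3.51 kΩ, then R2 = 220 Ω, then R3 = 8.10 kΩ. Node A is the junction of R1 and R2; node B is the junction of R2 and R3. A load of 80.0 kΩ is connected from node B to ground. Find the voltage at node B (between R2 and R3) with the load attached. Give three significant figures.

At node B, R3 is in parallel with the load: R3‖R_L = 7355 Ω.
Below node A the resistance is R2 + (R3‖R_L) = 7575 Ω, so V_A = 17.0 × 7575/11090 = 11.62 V.
Then V_B = V_A × (R3‖R_L)/(R2 + R3‖R_L) = 11.62 × 7355/7575 = 11.3 V.

V ≈ 11.3 V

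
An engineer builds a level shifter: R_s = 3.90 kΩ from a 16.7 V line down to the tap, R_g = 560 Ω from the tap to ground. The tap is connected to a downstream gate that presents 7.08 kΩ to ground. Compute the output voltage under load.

V_out ≈ 1.96 V

The load sits in parallel with R_g: R_g‖R_L = (560 × 7080) / (560 + 7080) = 519.0 Ω.
V_out = 16.7 × 519.0 / (3900 + 519.0) = 16.7 × 519.0/4419 = 1.96 V.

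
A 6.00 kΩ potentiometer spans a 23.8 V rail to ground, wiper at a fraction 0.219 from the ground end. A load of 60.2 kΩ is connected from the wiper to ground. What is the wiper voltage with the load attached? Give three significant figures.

V ≈ 5.12 V

The wiper splits the pot into (1−α)R = 4.686 kΩ above and αR = 1.314 kΩ below.
Lower section ‖ load = 1.286 kΩ.
V_wiper = 23.8 × 1.286/(4.686 + 1.286) = 5.12 V.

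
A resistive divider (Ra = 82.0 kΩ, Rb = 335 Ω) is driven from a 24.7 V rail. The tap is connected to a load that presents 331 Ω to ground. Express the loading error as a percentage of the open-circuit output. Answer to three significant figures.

The divider's output (Thévenin) resistance is Ra‖Rb = 333.6 Ω.
Fractional drop under load = R_th/(R_th + R_L) = 333.6 / (333.6 + 331) = 0.5020.
So the output falls by 50.2 %.

50.2 %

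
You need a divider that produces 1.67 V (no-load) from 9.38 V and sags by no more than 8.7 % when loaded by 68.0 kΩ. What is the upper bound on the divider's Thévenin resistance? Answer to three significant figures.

R_th ≤ 6.48 kΩ

Loading drop = R_th/(R_th + R_L) ≤ 0.0870, so R_th ≤ R_L · ε/(1−ε) = 68.0 kΩ × 0.0870/0.9130 = 6.48 kΩ.
(Any R1, R2 with R2/(R1+R2) = 0.178 and R1‖R2 ≤ 6.48 kΩ will meet the spec.)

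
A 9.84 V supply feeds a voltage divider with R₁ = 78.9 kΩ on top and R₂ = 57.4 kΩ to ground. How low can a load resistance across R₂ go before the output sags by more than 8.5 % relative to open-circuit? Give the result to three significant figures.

Output resistance R_th = R₁‖R₂ = (78.9 × 57.4)/136.3 = 33.23 kΩ.
The fractional drop is R_th/(R_th + R_L); requiring this ≤ 0.0850 gives R_L ≥ R_th(1/0.0850 − 1) = 33.23 × 10.76 = 358 kΩ.

R_L(min) ≈ 358 kΩ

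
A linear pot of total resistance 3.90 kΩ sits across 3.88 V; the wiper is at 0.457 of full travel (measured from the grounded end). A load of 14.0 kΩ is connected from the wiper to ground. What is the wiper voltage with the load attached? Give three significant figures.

The wiper splits the pot into (1−α)R = 2.118 kΩ above and αR = 1.782 kΩ below.
Lower section ‖ load = 1.581 kΩ.
V_wiper = 3.88 × 1.581/(2.118 + 1.581) = 1.66 V.

V ≈ 1.66 V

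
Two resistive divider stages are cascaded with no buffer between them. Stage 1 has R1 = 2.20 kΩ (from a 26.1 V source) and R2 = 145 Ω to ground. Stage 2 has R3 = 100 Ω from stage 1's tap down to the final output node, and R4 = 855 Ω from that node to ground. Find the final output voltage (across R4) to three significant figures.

V_out ≈ 1.26 V

Stage 2 presents R3+R4 = 955.0 Ω as a load on stage 1's tap.
Stage 1's lower leg becomes R2‖(R3+R4) = 125.9 Ω, so V_mid = 26.1 × 125.9/2326 = 1.413 V.
Stage 2 is itself unloaded: V_out = V_mid × R4/(R3+R4) = 1.413 × 855/955.0 = 1.26 V.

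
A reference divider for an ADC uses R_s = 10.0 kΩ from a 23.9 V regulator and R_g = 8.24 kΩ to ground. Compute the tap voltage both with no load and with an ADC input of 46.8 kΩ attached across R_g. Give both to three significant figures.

Unloaded: 10.8 V; loaded: 9.85 V

Open-circuit: V = 23.9 × 8.24/(10.0 + 8.24) = 10.8 V.
With the load, R_g becomes R_g‖R_L = 7.006 kΩ, so V = 23.9 × 7.006/17.01 = 9.85 V.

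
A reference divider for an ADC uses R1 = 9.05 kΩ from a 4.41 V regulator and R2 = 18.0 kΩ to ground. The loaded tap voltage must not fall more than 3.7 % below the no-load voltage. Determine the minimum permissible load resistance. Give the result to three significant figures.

Output resistance R_th = R1‖R2 = (9.05 × 18.0)/27.05 = 6.022 kΩ.
The fractional drop is R_th/(R_th + R_L); requiring this ≤ 0.0370 gives R_L ≥ R_th(1/0.0370 − 1) = 6.022 × 26.03 = 157 kΩ.

R_L(min) ≈ 157 kΩ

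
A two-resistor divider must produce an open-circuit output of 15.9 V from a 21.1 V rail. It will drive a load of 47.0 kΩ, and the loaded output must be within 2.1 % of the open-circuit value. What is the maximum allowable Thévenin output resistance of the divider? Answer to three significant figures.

Loading drop = R_th/(R_th + R_L) ≤ 0.0210, so R_th ≤ R_L · ε/(1−ε) = 47.0 kΩ × 0.0210/0.9790 = 1.01 kΩ.
(Any R1, R2 with R2/(R1+R2) = 0.754 and R1‖R2 ≤ 1.01 kΩ will meet the spec.)

R_th ≤ 1.01 kΩ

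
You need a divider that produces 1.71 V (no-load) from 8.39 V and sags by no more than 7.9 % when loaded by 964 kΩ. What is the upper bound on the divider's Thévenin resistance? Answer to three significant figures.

Loading drop = R_th/(R_th + R_L) ≤ 0.0790, so R_th ≤ R_L · ε/(1−ε) = 964 kΩ × 0.0790/0.9210 = 82.7 kΩ.

R_th ≤ 82.7 kΩ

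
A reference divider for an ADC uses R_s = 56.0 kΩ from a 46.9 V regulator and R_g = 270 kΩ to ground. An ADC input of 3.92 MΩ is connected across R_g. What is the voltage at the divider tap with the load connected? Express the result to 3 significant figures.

V_out ≈ 38.4 V

The load sits in parallel with R_g: R_g‖R_L = (270 × 3920) / (270 + 3920) = 252.6 kΩ.
V_out = 46.9 × 252.6 / (56.0 + 252.6) = 46.9 × 252.6/308.6 = 38.4 V.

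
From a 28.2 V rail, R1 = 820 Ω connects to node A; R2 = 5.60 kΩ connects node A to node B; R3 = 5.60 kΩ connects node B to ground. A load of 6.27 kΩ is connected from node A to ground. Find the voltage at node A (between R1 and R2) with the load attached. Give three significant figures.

Below node A the series string R2+R3 = 11200 Ω sits in parallel with the 6270 Ω load: 4020 Ω.
V_A = 28.2 × 4020/(820 + 4020) = 23.4 V.

V ≈ 23.4 V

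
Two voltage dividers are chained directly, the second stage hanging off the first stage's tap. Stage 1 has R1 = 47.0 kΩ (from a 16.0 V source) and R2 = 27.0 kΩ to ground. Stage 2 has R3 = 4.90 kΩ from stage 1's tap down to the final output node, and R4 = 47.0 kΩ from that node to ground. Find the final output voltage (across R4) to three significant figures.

Stage 2 presents R3+R4 = 51.90 kΩ as a load on stage 1's tap.
Stage 1's lower leg becomes R2‖(R3+R4) = 17.76 kΩ, so V_mid = 16.0 × 17.76/64.76 = 4.388 V.
Stage 2 is itself unloaded: V_out = V_mid × R4/(R3+R4) = 4.388 × 47.0/51.90 = 3.97 V.

V_out ≈ 3.97 V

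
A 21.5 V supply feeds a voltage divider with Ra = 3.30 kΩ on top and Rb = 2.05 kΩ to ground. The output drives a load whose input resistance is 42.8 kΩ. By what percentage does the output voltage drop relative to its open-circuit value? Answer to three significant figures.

2.87 %

The divider's output (Thévenin) resistance is Ra‖Rb = 1.264 kΩ.
Fractional drop under load = R_th/(R_th + R_L) = 1.264 / (1.264 + 42.8) = 0.02870.
So the output falls by 2.87 %.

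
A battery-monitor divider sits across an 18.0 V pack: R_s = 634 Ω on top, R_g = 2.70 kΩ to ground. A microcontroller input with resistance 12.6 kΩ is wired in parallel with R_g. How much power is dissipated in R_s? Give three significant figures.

P ≈ 25.2 mW

Total resistance from the source is R_s + (R_g‖R_L) = 2858 Ω, so I = 18.0/2858 Ω = 6.299 mA.
P = I²·R_s = (6.299 mA)² × 634 Ω = 25.2 mW.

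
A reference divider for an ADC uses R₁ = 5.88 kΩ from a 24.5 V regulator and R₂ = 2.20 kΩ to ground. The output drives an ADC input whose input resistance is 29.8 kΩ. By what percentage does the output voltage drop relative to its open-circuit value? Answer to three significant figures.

The divider's output (Thévenin) resistance is R₁‖R₂ = 1.601 kΩ.
Fractional drop under load = R_th/(R_th + R_L) = 1.601 / (1.601 + 29.8) = 0.05099.
So the output falls by 5.10 %.

5.10 %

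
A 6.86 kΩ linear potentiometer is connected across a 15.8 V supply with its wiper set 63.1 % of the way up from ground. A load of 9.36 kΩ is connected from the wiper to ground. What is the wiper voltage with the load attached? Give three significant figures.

The wiper splits the pot into (1−α)R = 2.531 kΩ above and αR = 4.329 kΩ below.
Lower section ‖ load = 2.960 kΩ.
V_wiper = 15.8 × 2.960/(2.531 + 2.960) = 8.52 V.

V ≈ 8.52 V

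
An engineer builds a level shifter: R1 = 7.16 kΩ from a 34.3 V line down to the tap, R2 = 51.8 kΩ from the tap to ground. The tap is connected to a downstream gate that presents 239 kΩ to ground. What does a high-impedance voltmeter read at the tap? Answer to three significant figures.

The load sits in parallel with R2: R2‖R_L = (51.8 × 239) / (51.8 + 239) = 42.57 kΩ.
V_out = 34.3 × 42.57 / (7.16 + 42.57) = 34.3 × 42.57/49.73 = 29.4 V.

V_out ≈ 29.4 V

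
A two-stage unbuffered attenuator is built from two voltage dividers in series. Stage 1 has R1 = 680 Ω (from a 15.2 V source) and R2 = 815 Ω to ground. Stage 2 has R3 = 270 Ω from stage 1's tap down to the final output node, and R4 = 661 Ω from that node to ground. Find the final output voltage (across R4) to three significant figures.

V_out ≈ 4.21 V

Stage 2 presents R3+R4 = 931.0 Ω as a load on stage 1's tap.
Stage 1's lower leg becomes R2‖(R3+R4) = 434.6 Ω, so V_mid = 15.2 × 434.6/1115 = 5.926 V.
Stage 2 is itself unloaded: V_out = V_mid × R4/(R3+R4) = 5.926 × 661/931.0 = 4.21 V.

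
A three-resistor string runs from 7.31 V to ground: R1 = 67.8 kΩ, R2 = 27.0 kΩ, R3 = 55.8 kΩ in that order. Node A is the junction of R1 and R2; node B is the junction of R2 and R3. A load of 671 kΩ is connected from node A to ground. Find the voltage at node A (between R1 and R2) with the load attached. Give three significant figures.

Below node A the series string R2+R3 = 82.80 kΩ sits in parallel with the 671 kΩ load: 73.70 kΩ.
V_A = 7.31 × 73.70/(67.8 + 73.70) = 3.81 V.

V ≈ 3.81 V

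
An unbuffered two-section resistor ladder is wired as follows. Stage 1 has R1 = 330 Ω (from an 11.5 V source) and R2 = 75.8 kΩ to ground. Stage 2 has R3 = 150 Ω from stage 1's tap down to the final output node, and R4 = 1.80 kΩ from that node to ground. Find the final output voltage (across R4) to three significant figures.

V_out ≈ 9.05 V

Stage 2 presents R3+R4 = 1950 Ω as a load on stage 1's tap.
Stage 1's lower leg becomes R2‖(R3+R4) = 1901 Ω, so V_mid = 11.5 × 1901/2231 = 9.799 V.
Stage 2 is itself unloaded: V_out = V_mid × R4/(R3+R4) = 9.799 × 1800/1950 = 9.05 V.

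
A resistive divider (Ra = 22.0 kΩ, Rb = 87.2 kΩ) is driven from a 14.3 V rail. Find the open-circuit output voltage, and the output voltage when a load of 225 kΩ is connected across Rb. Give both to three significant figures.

Open-circuit: V = 14.3 × 87.2/(22.0 + 87.2) = 11.4 V.
With the load, Rb becomes Rb‖R_L = 62.84 kΩ, so V = 14.3 × 62.84/84.84 = 10.6 V.

Unloaded: 11.4 V; loaded: 10.6 V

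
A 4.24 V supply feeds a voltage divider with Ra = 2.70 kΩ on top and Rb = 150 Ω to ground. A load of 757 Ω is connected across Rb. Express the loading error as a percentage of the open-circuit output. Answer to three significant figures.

The divider's output (Thévenin) resistance is Ra‖Rb = 142.1 Ω.
Fractional drop under load = R_th/(R_th + R_L) = 142.1 / (142.1 + 757) = 0.1581.
So the output falls by 15.8 %.

15.8 %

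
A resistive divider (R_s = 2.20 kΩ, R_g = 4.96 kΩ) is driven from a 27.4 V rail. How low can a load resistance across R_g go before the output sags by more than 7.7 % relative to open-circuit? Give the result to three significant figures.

Output resistance R_th = R_s‖R_g = (2.20 × 4.96)/7.160 = 1.524 kΩ.
The fractional drop is R_th/(R_th + R_L); requiring this ≤ 0.0770 gives R_L ≥ R_th(1/0.0770 − 1) = 1.524 × 11.99 = 18.3 kΩ.

R_L(min) ≈ 18.3 kΩ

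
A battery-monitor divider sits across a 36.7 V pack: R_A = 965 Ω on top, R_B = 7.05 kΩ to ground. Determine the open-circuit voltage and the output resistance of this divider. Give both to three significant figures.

V_th = 32.3 V, R_th = 849 Ω

V_th is the open-circuit tap voltage: 36.7 × 7050/(965 + 7050) = 32.3 V.
With the supply zeroed, R_A and R_B appear in parallel from the tap: R_th = R_A‖R_B = (965 × 7050)/8015 = 849 Ω.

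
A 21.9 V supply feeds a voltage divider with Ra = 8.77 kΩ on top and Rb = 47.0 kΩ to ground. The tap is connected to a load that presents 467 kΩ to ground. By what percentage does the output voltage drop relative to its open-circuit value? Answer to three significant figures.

1.56 %

The divider's output (Thévenin) resistance is Ra‖Rb = 7.391 kΩ.
Fractional drop under load = R_th/(R_th + R_L) = 7.391 / (7.391 + 467) = 0.01558.
So the output falls by 1.56 %.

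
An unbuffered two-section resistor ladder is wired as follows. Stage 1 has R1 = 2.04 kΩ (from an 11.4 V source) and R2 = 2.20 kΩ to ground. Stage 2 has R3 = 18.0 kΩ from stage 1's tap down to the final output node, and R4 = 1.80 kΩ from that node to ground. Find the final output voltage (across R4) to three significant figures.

Stage 2 presents R3+R4 = 19.80 kΩ as a load on stage 1's tap.
Stage 1's lower leg becomes R2‖(R3+R4) = 1.980 kΩ, so V_mid = 11.4 × 1.980/4.020 = 5.615 V.
Stage 2 is itself unloaded: V_out = V_mid × R4/(R3+R4) = 5.615 × 1.80/19.80 = 0.510 V.

V_out ≈ 0.510 V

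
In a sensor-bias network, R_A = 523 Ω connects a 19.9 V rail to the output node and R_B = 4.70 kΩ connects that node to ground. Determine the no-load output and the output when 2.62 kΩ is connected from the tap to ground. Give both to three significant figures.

Open-circuit: V = 19.9 × 4700/(523 + 4700) = 17.9 V.
With the load, R_B becomes R_B‖R_L = 1682 Ω, so V = 19.9 × 1682/2205 = 15.2 V.

Unloaded: 17.9 V; loaded: 15.2 V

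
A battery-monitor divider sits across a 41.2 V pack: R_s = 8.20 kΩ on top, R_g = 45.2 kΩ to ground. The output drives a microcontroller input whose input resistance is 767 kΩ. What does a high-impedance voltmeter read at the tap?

V_out ≈ 34.6 V

The load sits in parallel with R_g: R_g‖R_L = (45.2 × 767) / (45.2 + 767) = 42.68 kΩ.
V_out = 41.2 × 42.68 / (8.20 + 42.68) = 41.2 × 42.68/50.88 = 34.6 V.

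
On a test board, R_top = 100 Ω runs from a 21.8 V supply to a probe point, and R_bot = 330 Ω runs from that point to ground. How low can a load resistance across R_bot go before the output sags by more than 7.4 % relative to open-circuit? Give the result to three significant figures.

Output resistance R_th = R_top‖R_bot = (100 × 330)/430.0 = 76.74 Ω.
The fractional drop is R_th/(R_th + R_L); requiring this ≤ 0.0740 gives R_L ≥ R_th(1/0.0740 − 1) = 76.74 × 12.51 = 960 Ω.

R_L(min) ≈ 960 Ω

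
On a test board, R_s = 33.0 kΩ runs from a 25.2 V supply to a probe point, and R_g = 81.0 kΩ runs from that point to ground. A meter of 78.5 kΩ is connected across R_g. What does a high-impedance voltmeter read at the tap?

V_out ≈ 13.8 V

The load sits in parallel with R_g: R_g‖R_L = (81.0 × 78.5) / (81.0 + 78.5) = 39.87 kΩ.
V_out = 25.2 × 39.87 / (33.0 + 39.87) = 25.2 × 39.87/72.87 = 13.8 V.
(Unloaded it would have been 17.9 V.)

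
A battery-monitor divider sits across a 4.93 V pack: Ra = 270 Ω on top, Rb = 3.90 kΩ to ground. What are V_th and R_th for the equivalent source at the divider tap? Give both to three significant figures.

V_th = 4.61 V, R_th = 253 Ω

V_th is the open-circuit tap voltage: 4.93 × 3900/(270 + 3900) = 4.61 V.
With the supply zeroed, Ra and Rb appear in parallel from the tap: R_th = Ra‖Rb = (270 × 3900)/4170 = 253 Ω.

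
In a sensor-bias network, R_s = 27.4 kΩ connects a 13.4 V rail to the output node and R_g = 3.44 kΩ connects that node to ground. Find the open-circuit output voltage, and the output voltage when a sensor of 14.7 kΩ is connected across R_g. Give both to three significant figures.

Open-circuit: V = 13.4 × 3.44/(27.4 + 3.44) = 1.49 V.
With the load, R_g becomes R_g‖R_L = 2.788 kΩ, so V = 13.4 × 2.788/30.19 = 1.24 V.

Unloaded: 1.49 V; loaded: 1.24 V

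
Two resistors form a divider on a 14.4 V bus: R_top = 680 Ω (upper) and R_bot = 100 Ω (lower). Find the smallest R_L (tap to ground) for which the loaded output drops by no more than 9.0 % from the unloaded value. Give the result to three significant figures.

R_L(min) ≈ 881 Ω

Output resistance R_th = R_top‖R_bot = (680 × 100)/780.0 = 87.18 Ω.
The fractional drop is R_th/(R_th + R_L); requiring this ≤ 0.0900 gives R_L ≥ R_th(1/0.0900 − 1) = 87.18 × 10.11 = 881 Ω.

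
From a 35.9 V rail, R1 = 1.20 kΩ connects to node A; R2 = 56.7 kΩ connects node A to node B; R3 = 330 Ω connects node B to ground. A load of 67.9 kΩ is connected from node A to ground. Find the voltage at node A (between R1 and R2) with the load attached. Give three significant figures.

V ≈ 34.6 V

Below node A the series string R2+R3 = 57030 Ω sits in parallel with the 67900 Ω load: 31000 Ω.
V_A = 35.9 × 31000/(1200 + 31000) = 34.6 V.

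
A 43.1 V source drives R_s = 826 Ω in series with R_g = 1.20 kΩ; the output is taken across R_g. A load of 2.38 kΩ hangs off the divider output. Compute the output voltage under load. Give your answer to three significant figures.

The load sits in parallel with R_g: R_g‖R_L = (1200 × 2380) / (1200 + 2380) = 797.8 Ω.
V_out = 43.1 × 797.8 / (826 + 797.8) = 43.1 × 797.8/1624 = 21.2 V.

V_out ≈ 21.2 V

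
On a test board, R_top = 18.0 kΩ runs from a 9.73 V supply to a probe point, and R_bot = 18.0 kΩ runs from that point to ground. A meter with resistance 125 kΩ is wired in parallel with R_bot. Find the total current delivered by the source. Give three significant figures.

R_bot‖R_L = 15.73 kΩ, so the source sees R_top + R_bot‖R_L = 33.73 kΩ.
I = 9.73 V / 33.73 kΩ = 0.288 mA.

I ≈ 0.288 mA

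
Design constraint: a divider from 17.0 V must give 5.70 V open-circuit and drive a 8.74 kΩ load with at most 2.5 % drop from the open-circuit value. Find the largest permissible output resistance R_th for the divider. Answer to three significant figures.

Loading drop = R_th/(R_th + R_L) ≤ 0.0250, so R_th ≤ R_L · ε/(1−ε) = 8.74 kΩ × 0.0250/0.9750 = 224 Ω.
(Any R1, R2 with R2/(R1+R2) = 0.335 and R1‖R2 ≤ 224 Ω will meet the spec.)

R_th ≤ 224 Ω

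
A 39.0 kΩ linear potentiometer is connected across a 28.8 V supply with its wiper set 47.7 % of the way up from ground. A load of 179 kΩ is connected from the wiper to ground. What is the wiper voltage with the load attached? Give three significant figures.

The wiper splits the pot into (1−α)R = 20.40 kΩ above and αR = 18.60 kΩ below.
Lower section ‖ load = 16.85 kΩ.
V_wiper = 28.8 × 16.85/(20.40 + 16.85) = 13.0 V.

V ≈ 13.0 V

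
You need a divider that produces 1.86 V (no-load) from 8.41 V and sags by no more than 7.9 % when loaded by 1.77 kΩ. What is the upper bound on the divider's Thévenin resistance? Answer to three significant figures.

R_th ≤ 152 Ω

Loading drop = R_th/(R_th + R_L) ≤ 0.0790, so R_th ≤ R_L · ε/(1−ε) = 1.77 kΩ × 0.0790/0.9210 = 152 Ω.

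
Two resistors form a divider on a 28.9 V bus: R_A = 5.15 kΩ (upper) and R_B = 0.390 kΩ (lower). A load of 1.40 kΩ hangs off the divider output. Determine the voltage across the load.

V_out ≈ 1.62 V

The load sits in parallel with R_B: R_B‖R_L = (390 × 1400) / (390 + 1400) = 305.0 Ω.
V_out = 28.9 × 305.0 / (5150 + 305.0) = 28.9 × 305.0/5455 = 1.62 V.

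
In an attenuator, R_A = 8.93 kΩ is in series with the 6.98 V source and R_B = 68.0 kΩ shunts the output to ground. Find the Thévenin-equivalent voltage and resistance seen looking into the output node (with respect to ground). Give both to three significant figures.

V_th = 6.17 V, R_th = 7.89 kΩ

V_th is the open-circuit tap voltage: 6.98 × 68.0/(8.93 + 68.0) = 6.17 V.
With the supply zeroed, R_A and R_B appear in parallel from the tap: R_th = R_A‖R_B = (8.93 × 68.0)/76.93 = 7.89 kΩ.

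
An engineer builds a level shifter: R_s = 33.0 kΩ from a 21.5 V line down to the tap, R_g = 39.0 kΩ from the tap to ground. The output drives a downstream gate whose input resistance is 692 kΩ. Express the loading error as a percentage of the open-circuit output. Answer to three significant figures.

The divider's output (Thévenin) resistance is R_s‖R_g = 17.88 kΩ.
Fractional drop under load = R_th/(R_th + R_L) = 17.88 / (17.88 + 692) = 0.02518.
So the output falls by 2.52 %.

2.52 %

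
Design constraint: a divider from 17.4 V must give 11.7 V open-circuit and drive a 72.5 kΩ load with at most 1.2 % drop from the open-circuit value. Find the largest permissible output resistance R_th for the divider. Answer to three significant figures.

Loading drop = R_th/(R_th + R_L) ≤ 0.0120, so R_th ≤ R_L · ε/(1−ε) = 72.5 kΩ × 0.0120/0.9880 = 881 Ω.

R_th ≤ 881 Ω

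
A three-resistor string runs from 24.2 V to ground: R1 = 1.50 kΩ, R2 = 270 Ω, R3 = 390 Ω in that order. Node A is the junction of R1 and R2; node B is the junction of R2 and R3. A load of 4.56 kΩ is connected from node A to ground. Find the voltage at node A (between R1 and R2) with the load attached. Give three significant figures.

V ≈ 6.72 V

Below node A the series string R2+R3 = 660.0 Ω sits in parallel with the 4560 Ω load: 576.6 Ω.
V_A = 24.2 × 576.6/(1500 + 576.6) = 6.72 V.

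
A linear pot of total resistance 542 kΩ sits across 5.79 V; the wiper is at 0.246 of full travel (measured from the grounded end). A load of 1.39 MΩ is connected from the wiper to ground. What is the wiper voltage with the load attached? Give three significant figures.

V ≈ 1.33 V

The wiper splits the pot into (1−α)R = 408.7 kΩ above and αR = 133.3 kΩ below.
Lower section ‖ load = 121.7 kΩ.
V_wiper = 5.79 × 121.7/(408.7 + 121.7) = 1.33 V.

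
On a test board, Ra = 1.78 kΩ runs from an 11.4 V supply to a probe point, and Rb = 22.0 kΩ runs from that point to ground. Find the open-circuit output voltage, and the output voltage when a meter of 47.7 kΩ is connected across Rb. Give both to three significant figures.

Open-circuit: V = 11.4 × 22.0/(1.78 + 22.0) = 10.5 V.
With the load, Rb becomes Rb‖R_L = 15.06 kΩ, so V = 11.4 × 15.06/16.84 = 10.2 V.

Unloaded: 10.5 V; loaded: 10.2 V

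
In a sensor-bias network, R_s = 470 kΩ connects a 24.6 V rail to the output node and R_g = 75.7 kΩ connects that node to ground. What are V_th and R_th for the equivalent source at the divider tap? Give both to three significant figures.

V_th is the open-circuit tap voltage: 24.6 × 75.7/(470 + 75.7) = 3.41 V.
With the supply zeroed, R_s and R_g appear in parallel from the tap: R_th = R_s‖R_g = (470 × 75.7)/545.7 = 65.2 kΩ.

V_th = 3.41 V, R_th = 65.2 kΩ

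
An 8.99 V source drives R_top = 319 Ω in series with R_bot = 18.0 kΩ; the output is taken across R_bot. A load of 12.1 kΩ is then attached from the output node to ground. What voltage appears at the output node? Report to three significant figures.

The load sits in parallel with R_bot: R_bot‖R_L = (18000 × 12100) / (18000 + 12100) = 7236 Ω.
V_out = 8.99 × 7236 / (319 + 7236) = 8.99 × 7236/7555 = 8.61 V.
(Unloaded it would have been 8.83 V.)

V_out ≈ 8.61 V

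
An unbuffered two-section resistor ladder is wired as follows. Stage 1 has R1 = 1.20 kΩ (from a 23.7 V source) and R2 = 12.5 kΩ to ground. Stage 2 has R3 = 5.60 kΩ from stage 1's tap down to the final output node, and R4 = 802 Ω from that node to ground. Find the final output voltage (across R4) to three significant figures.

V_out ≈ 2.31 V

Stage 2 presents R3+R4 = 6402 Ω as a load on stage 1's tap.
Stage 1's lower leg becomes R2‖(R3+R4) = 4234 Ω, so V_mid = 23.7 × 4234/5434 = 18.47 V.
Stage 2 is itself unloaded: V_out = V_mid × R4/(R3+R4) = 18.47 × 802/6402 = 2.31 V.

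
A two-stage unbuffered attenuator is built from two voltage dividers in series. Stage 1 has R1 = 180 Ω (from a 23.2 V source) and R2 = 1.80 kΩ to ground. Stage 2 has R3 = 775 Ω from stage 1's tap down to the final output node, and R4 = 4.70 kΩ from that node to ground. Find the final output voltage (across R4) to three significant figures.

V_out ≈ 17.6 V

Stage 2 presents R3+R4 = 5475 Ω as a load on stage 1's tap.
Stage 1's lower leg becomes R2‖(R3+R4) = 1355 Ω, so V_mid = 23.2 × 1355/1535 = 20.48 V.
Stage 2 is itself unloaded: V_out = V_mid × R4/(R3+R4) = 20.48 × 4700/5475 = 17.6 V.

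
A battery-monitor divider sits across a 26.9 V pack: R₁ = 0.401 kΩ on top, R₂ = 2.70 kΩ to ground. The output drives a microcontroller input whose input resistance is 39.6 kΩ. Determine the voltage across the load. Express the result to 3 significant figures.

The load sits in parallel with R₂: R₂‖R_L = (2700 × 39600) / (2700 + 39600) = 2528 Ω.
V_out = 26.9 × 2528 / (401 + 2528) = 26.9 × 2528/2929 = 23.2 V.
(Unloaded it would have been 23.4 V.)

V_out ≈ 23.2 V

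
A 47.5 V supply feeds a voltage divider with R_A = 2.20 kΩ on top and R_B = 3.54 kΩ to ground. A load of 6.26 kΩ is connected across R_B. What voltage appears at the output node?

V_out ≈ 24.1 V

The load sits in parallel with R_B: R_B‖R_L = (3.54 × 6.26) / (3.54 + 6.26) = 2.261 kΩ.
V_out = 47.5 × 2.261 / (2.20 + 2.261) = 47.5 × 2.261/4.461 = 24.1 V.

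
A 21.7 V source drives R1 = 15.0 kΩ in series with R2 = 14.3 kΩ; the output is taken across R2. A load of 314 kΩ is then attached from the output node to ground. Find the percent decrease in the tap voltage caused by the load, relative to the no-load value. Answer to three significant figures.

The divider's output (Thévenin) resistance is R1‖R2 = 7.321 kΩ.
Fractional drop under load = R_th/(R_th + R_L) = 7.321 / (7.321 + 314) = 0.02278.
So the output falls by 2.28 %.

2.28 %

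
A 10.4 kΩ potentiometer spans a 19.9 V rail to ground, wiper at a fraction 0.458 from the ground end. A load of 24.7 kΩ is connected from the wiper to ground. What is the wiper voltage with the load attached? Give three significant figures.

The wiper splits the pot into (1−α)R = 5.637 kΩ above and αR = 4.763 kΩ below.
Lower section ‖ load = 3.993 kΩ.
V_wiper = 19.9 × 3.993/(5.637 + 3.993) = 8.25 V.

V ≈ 8.25 V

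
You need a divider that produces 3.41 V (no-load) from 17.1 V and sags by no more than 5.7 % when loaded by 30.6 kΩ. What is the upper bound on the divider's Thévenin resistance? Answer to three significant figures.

Loading drop = R_th/(R_th + R_L) ≤ 0.0570, so R_th ≤ R_L · ε/(1−ε) = 30.6 kΩ × 0.0570/0.9430 = 1.85 kΩ.

R_th ≤ 1.85 kΩ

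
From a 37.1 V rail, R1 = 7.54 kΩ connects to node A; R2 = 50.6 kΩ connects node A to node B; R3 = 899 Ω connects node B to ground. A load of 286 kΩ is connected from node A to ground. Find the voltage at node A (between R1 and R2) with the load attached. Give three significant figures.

Below node A the series string R2+R3 = 51500 Ω sits in parallel with the 286000 Ω load: 43640 Ω.
V_A = 37.1 × 43640/(7540 + 43640) = 31.6 V.

V ≈ 31.6 V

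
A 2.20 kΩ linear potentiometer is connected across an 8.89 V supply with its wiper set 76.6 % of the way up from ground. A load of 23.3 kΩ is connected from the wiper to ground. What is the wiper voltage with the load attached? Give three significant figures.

The wiper splits the pot into (1−α)R = 514.8 Ω above and αR = 1685 Ω below.
Lower section ‖ load = 1572 Ω.
V_wiper = 8.89 × 1572/(514.8 + 1572) = 6.70 V.

V ≈ 6.70 V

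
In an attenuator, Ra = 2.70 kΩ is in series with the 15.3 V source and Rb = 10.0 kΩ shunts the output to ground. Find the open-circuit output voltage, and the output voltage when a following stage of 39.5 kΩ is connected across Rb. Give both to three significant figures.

Open-circuit: V = 15.3 × 10.0/(2.70 + 10.0) = 12.0 V.
With the load, Rb becomes Rb‖R_L = 7.980 kΩ, so V = 15.3 × 7.980/10.68 = 11.4 V.

Unloaded: 12.0 V; loaded: 11.4 V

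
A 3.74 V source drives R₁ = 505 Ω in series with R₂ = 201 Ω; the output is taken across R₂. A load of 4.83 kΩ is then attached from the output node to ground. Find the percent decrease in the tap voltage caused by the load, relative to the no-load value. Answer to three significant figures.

The divider's output (Thévenin) resistance is R₁‖R₂ = 143.8 Ω.
Fractional drop under load = R_th/(R_th + R_L) = 143.8 / (143.8 + 4830) = 0.02891.
So the output falls by 2.89 %.

2.89 %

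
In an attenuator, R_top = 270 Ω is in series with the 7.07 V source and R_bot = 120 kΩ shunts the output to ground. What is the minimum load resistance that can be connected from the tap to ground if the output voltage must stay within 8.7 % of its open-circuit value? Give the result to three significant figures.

Output resistance R_th = R_top‖R_bot = (270 × 120000)/120300 = 269.4 Ω.
The fractional drop is R_th/(R_th + R_L); requiring this ≤ 0.0870 gives R_L ≥ R_th(1/0.0870 − 1) = 269.4 × 10.49 = 2.83 kΩ.

R_L(min) ≈ 2.83 kΩ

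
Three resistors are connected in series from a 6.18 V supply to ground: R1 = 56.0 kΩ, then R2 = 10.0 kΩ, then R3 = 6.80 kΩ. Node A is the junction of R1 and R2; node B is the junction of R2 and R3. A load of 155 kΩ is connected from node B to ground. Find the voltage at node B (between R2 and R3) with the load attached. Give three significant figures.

At node B, R3 is in parallel with the load: R3‖R_L = 6.514 kΩ.
Below node A the resistance is R2 + (R3‖R_L) = 16.51 kΩ, so V_A = 6.18 × 16.51/72.51 = 1.407 V.
Then V_B = V_A × (R3‖R_L)/(R2 + R3‖R_L) = 1.407 × 6.514/16.51 = 0.555 V.

V ≈ 0.555 V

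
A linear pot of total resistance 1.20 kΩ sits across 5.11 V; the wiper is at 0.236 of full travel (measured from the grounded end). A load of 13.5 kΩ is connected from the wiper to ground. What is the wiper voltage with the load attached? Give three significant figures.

V ≈ 1.19 V

The wiper splits the pot into (1−α)R = 916.8 Ω above and αR = 283.2 Ω below.
Lower section ‖ load = 277.4 Ω.
V_wiper = 5.11 × 277.4/(916.8 + 277.4) = 1.19 V.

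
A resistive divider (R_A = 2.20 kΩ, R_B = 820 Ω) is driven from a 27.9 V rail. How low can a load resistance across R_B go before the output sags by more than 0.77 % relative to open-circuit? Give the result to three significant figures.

R_L(min) ≈ 77.0 kΩ

Output resistance R_th = R_A‖R_B = (2200 × 820)/3020 = 597.4 Ω.
The fractional drop is R_th/(R_th + R_L); requiring this ≤ 0.00770 gives R_L ≥ R_th(1/0.00770 − 1) = 597.4 × 128.9 = 77.0 kΩ.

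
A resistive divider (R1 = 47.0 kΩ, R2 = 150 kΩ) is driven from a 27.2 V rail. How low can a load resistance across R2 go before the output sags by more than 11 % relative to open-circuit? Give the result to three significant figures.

R_L(min) ≈ 290 kΩ

Output resistance R_th = R1‖R2 = (47.0 × 150)/197.0 = 35.79 kΩ.
The fractional drop is R_th/(R_th + R_L); requiring this ≤ 0.110 gives R_L ≥ R_th(1/0.110 − 1) = 35.79 × 8.091 = 290 kΩ.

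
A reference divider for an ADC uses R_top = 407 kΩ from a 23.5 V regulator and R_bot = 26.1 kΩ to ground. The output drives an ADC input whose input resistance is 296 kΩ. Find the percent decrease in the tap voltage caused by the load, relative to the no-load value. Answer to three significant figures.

The divider's output (Thévenin) resistance is R_top‖R_bot = 24.53 kΩ.
Fractional drop under load = R_th/(R_th + R_L) = 24.53 / (24.53 + 296) = 0.07652.
So the output falls by 7.65 %.

7.65 %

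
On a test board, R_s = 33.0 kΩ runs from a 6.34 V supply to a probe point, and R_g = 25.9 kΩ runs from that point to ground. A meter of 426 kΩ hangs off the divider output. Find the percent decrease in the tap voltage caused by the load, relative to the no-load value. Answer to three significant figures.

The divider's output (Thévenin) resistance is R_s‖R_g = 14.51 kΩ.
Fractional drop under load = R_th/(R_th + R_L) = 14.51 / (14.51 + 426) = 0.03294.
So the output falls by 3.29 %.

3.29 %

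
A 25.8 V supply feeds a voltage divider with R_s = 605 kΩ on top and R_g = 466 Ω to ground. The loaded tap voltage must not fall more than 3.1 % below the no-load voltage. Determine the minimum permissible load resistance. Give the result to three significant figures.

Output resistance R_th = R_s‖R_g = (605000 × 466)/605500 = 465.6 Ω.
The fractional drop is R_th/(R_th + R_L); requiring this ≤ 0.0310 gives R_L ≥ R_th(1/0.0310 − 1) = 465.6 × 31.26 = 14.6 kΩ.

R_L(min) ≈ 14.6 kΩ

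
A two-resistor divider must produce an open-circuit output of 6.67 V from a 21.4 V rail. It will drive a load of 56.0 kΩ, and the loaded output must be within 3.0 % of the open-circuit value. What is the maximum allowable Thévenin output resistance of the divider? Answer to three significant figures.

Loading drop = R_th/(R_th + R_L) ≤ 0.0300, so R_th ≤ R_L · ε/(1−ε) = 56.0 kΩ × 0.0300/0.9700 = 1.73 kΩ.
(Any R1, R2 with R2/(R1+R2) = 0.312 and R1‖R2 ≤ 1.73 kΩ will meet the spec.)

R_th ≤ 1.73 kΩ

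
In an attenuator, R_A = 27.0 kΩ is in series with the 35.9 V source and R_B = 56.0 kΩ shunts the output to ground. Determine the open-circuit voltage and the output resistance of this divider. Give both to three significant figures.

V_th is the open-circuit tap voltage: 35.9 × 56.0/(27.0 + 56.0) = 24.2 V.
With the supply zeroed, R_A and R_B appear in parallel from the tap: R_th = R_A‖R_B = (27.0 × 56.0)/83.00 = 18.2 kΩ.

V_th = 24.2 V, R_th = 18.2 kΩ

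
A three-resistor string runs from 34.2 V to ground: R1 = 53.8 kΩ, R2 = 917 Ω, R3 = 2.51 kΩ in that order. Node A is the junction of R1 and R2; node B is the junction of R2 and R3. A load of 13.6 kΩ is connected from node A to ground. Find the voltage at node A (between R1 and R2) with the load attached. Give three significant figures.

Below node A the series string R2+R3 = 3427 Ω sits in parallel with the 13600 Ω load: 2737 Ω.
V_A = 34.2 × 2737/(53800 + 2737) = 1.66 V.

V ≈ 1.66 V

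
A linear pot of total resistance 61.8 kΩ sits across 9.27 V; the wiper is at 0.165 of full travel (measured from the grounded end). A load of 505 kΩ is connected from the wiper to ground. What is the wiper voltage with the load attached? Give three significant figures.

V ≈ 1.50 V

The wiper splits the pot into (1−α)R = 51.60 kΩ above and αR = 10.20 kΩ below.
Lower section ‖ load = 9.995 kΩ.
V_wiper = 9.27 × 9.995/(51.60 + 9.995) = 1.50 V.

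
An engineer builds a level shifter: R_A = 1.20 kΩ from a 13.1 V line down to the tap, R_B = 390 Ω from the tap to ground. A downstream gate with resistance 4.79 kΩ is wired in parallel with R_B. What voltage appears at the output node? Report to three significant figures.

The load sits in parallel with R_B: R_B‖R_L = (390 × 4790) / (390 + 4790) = 360.6 Ω.
V_out = 13.1 × 360.6 / (1200 + 360.6) = 13.1 × 360.6/1561 = 3.03 V.

V_out ≈ 3.03 V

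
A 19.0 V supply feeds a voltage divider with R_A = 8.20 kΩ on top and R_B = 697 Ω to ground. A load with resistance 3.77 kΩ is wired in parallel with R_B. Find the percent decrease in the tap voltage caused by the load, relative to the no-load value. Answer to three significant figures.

14.6 %

The divider's output (Thévenin) resistance is R_A‖R_B = 642.4 Ω.
Fractional drop under load = R_th/(R_th + R_L) = 642.4 / (642.4 + 3770) = 0.1456.
So the output falls by 14.6 %.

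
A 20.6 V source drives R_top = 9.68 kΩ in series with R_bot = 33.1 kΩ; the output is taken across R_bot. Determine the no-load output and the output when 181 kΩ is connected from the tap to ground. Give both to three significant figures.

Unloaded: 15.9 V; loaded: 15.3 V

Open-circuit: V = 20.6 × 33.1/(9.68 + 33.1) = 15.9 V.
With the load, R_bot becomes R_bot‖R_L = 27.98 kΩ, so V = 20.6 × 27.98/37.66 = 15.3 V.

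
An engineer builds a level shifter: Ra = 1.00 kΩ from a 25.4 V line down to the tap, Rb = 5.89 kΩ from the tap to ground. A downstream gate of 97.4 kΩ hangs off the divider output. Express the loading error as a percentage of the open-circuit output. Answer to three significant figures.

The divider's output (Thévenin) resistance is Ra‖Rb = 0.8549 kΩ.
Fractional drop under load = R_th/(R_th + R_L) = 0.8549 / (0.8549 + 97.4) = 0.008700.
So the output falls by 0.870 %.

0.870 %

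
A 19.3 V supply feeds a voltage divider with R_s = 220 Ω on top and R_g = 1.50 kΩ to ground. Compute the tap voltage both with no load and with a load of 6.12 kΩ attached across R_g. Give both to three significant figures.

Open-circuit: V = 19.3 × 1500/(220 + 1500) = 16.8 V.
With the load, R_g becomes R_g‖R_L = 1205 Ω, so V = 19.3 × 1205/1425 = 16.3 V.

Unloaded: 16.8 V; loaded: 16.3 V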